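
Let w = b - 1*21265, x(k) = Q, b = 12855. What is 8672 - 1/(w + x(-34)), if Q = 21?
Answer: 72749409/8389 ≈ 8672.0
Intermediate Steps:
x(k) = 21
w = -8410 (w = 12855 - 1*21265 = 12855 - 21265 = -8410)
8672 - 1/(w + x(-34)) = 8672 - 1/(-8410 + 21) = 8672 - 1/(-8389) = 8672 - 1*(-1/8389) = 8672 + 1/8389 = 72749409/8389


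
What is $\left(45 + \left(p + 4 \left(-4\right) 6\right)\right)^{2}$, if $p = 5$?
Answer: $2116$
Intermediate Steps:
$\left(45 + \left(p + 4 \left(-4\right) 6\right)\right)^{2} = \left(45 + \left(5 + 4 \left(-4\right) 6\right)\right)^{2} = \left(45 + \left(5 - 96\right)\right)^{2} = \left(45 - 91\right)^{2} = \left(-46\right)^{2} = 2116$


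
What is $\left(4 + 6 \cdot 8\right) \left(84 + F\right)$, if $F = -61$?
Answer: $1196$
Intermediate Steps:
$\left(4 + 6 \cdot 8\right) \left(84 + F\right) = \left(4 + 6 \cdot 8\right) \left(84 - 61\right) = \left(4 + 48\right) 23 = 52 \cdot 23 = 1196$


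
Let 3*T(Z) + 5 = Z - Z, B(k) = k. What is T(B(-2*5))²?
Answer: 25/9 ≈ 2.7778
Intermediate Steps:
T(Z) = -5/3 (T(Z) = -5/3 + (Z - Z)/3 = -5/3 + (⅓)*0 = -5/3 + 0 = -5/3)
T(B(-2*5))² = (-5/3)² = 25/9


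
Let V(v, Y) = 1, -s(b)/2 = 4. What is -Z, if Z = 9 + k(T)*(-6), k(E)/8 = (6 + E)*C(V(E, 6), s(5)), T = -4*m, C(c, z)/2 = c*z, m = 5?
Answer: 10743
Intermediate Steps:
s(b) = -8 (s(b) = -2*4 = -8)
C(c, z) = 2*c*z (C(c, z) = 2*(c*z) = 2*c*z)
T = -20 (T = -4*5 = -20)
k(E) = -768 - 128*E (k(E) = 8*((6 + E)*(2*1*(-8))) = 8*((6 + E)*(-16)) = 8*(-96 - 16*E) = -768 - 128*E)
Z = -10743 (Z = 9 + (-768 - 128*(-20))*(-6) = 9 + (-768 + 2560)*(-6) = 9 + 1792*(-6) = 9 - 10752 = -10743)
-Z = -1*(-10743) = 10743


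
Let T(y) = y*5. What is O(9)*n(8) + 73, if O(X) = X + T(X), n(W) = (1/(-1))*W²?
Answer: -3383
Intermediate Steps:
n(W) = -W² (n(W) = (1*(-1))*W² = -W²)
T(y) = 5*y
O(X) = 6*X (O(X) = X + 5*X = 6*X)
O(9)*n(8) + 73 = (6*9)*(-1*8²) + 73 = 54*(-1*64) + 73 = 54*(-64) + 73 = -3456 + 73 = -3383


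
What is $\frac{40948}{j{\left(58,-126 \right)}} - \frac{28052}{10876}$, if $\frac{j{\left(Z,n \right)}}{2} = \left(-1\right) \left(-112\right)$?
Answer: $\frac{27441675}{152264} \approx 180.22$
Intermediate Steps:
$j{\left(Z,n \right)} = 224$ ($j{\left(Z,n \right)} = 2 \left(\left(-1\right) \left(-112\right)\right) = 2 \cdot 112 = 224$)
$\frac{40948}{j{\left(58,-126 \right)}} - \frac{28052}{10876} = \frac{40948}{224} - \frac{28052}{10876} = 40948 \cdot \frac{1}{224} - \frac{7013}{2719} = \frac{10237}{56} - \frac{7013}{2719} = \frac{27441675}{152264}$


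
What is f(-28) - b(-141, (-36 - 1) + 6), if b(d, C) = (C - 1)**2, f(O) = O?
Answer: -1052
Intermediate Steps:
b(d, C) = (-1 + C)**2
f(-28) - b(-141, (-36 - 1) + 6) = -28 - (-1 + ((-36 - 1) + 6))**2 = -28 - (-1 + (-37 + 6))**2 = -28 - (-1 - 31)**2 = -28 - 1*(-32)**2 = -28 - 1*1024 = -28 - 1024 = -1052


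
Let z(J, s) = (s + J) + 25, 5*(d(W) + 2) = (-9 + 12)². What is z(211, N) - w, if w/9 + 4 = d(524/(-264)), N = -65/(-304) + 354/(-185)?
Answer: 15302921/56240 ≈ 272.10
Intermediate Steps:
N = -95591/56240 (N = -65*(-1/304) + 354*(-1/185) = 65/304 - 354/185 = -95591/56240 ≈ -1.6997)
d(W) = -⅕ (d(W) = -2 + (-9 + 12)²/5 = -2 + (⅕)*3² = -2 + (⅕)*9 = -2 + 9/5 = -⅕)
w = -189/5 (w = -36 + 9*(-⅕) = -36 - 9/5 = -189/5 ≈ -37.800)
z(J, s) = 25 + J + s (z(J, s) = (J + s) + 25 = 25 + J + s)
z(211, N) - w = (25 + 211 - 95591/56240) - 1*(-189/5) = 13177049/56240 + 189/5 = 15302921/56240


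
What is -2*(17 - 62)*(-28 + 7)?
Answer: -1890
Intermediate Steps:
-2*(17 - 62)*(-28 + 7) = -(-90)*(-21) = -2*945 = -1890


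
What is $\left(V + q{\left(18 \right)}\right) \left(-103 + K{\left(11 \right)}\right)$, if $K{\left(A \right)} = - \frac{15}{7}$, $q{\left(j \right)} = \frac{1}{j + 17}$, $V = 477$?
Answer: $- \frac{12288256}{245} \approx -50156.0$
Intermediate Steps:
$q{\left(j \right)} = \frac{1}{17 + j}$
$K{\left(A \right)} = - \frac{15}{7}$ ($K{\left(A \right)} = \left(-15\right) \frac{1}{7} = - \frac{15}{7}$)
$\left(V + q{\left(18 \right)}\right) \left(-103 + K{\left(11 \right)}\right) = \left(477 + \frac{1}{17 + 18}\right) \left(-103 - \frac{15}{7}\right) = \left(477 + \frac{1}{35}\right) \left(- \frac{736}{7}\right) = \frac{16696}{35} \left(- \frac{736}{7}\right) = - \frac{12288256}{245}$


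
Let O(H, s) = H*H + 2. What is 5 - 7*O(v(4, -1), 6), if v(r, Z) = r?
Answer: -121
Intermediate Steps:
O(H, s) = 2 + H² (O(H, s) = H² + 2 = 2 + H²)
5 - 7*O(v(4, -1), 6) = 5 - 7*(2 + 4²) = 5 - 7*(2 + 16) = 5 - 7*18 = 5 - 126 = -121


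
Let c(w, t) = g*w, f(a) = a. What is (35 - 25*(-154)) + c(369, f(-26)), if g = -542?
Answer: -196113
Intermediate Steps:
c(w, t) = -542*w
(35 - 25*(-154)) + c(369, f(-26)) = (35 - 25*(-154)) - 542*369 = (35 + 3850) - 199998 = 3885 - 199998 = -196113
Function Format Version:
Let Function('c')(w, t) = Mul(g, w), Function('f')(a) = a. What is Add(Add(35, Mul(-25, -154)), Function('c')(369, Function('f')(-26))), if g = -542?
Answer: -196113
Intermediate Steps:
Function('c')(w, t) = Mul(-542, w)
Add(Add(35, Mul(-25, -154)), Function('c')(369, Function('f')(-26))) = Add(Add(35, Mul(-25, -154)), Mul(-542, 369)) = Add(Add(35, 3850), -199998) = Add(3885, -199998) = -196113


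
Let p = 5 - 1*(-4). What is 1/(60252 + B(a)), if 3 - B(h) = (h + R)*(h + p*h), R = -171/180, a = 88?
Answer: -1/16349 ≈ -6.1166e-5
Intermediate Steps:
p = 9 (p = 5 + 4 = 9)
R = -19/20 (R = -171*1/180 = -19/20 ≈ -0.95000)
B(h) = 3 - 10*h*(-19/20 + h) (B(h) = 3 - (h - 19/20)*(h + 9*h) = 3 - (-19/20 + h)*10*h = 3 - 10*h*(-19/20 + h))
1/(60252 + B(a)) = 1/(60252 + (3 - 10*88² + (19/2)*88)) = 1/(60252 + (3 - 10*7744 + 836)) = 1/(60252 + (3 - 77440 + 836)) = 1/(60252 - 76601) = 1/(-16349) = -1/16349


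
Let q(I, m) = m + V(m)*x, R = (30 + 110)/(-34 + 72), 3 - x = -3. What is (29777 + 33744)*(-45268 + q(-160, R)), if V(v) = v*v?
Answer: -1036092174378/361 ≈ -2.8701e+9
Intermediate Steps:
x = 6 (x = 3 - 1*(-3) = 3 + 3 = 6)
V(v) = v²
R = 70/19 (R = 140/38 = 140*(1/38) = 70/19 ≈ 3.6842)
q(I, m) = m + 6*m² (q(I, m) = m + m²*6 = m + 6*m²)
(29777 + 33744)*(-45268 + q(-160, R)) = (29777 + 33744)*(-45268 + 70*(1 + 6*(70/19))/19) = 63521*(-45268 + 70*(1 + 420/19)/19) = 63521*(-45268 + (70/19)*(439/19)) = 63521*(-45268 + 30730/361) = 63521*(-16311018/361) = -1036092174378/361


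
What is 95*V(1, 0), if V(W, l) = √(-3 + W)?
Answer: 95*I*√2 ≈ 134.35*I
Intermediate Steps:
95*V(1, 0) = 95*√(-3 + 1) = 95*√(-2) = 95*(I*√2) = 95*I*√2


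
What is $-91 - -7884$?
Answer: $7793$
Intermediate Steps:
$-91 - -7884 = -91 + 7884 = 7793$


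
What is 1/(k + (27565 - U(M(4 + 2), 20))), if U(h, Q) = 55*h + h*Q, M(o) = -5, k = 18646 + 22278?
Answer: 1/68864 ≈ 1.4521e-5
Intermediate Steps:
k = 40924
U(h, Q) = 55*h + Q*h
1/(k + (27565 - U(M(4 + 2), 20))) = 1/(40924 + (27565 - (-5)*(55 + 20))) = 1/(40924 + (27565 - (-5)*75)) = 1/(40924 + (27565 - 1*(-375))) = 1/(40924 + (27565 + 375)) = 1/(40924 + 27940) = 1/68864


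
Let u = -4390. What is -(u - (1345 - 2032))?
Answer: 3703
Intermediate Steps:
-(u - (1345 - 2032)) = -(-4390 - (1345 - 2032)) = -(-4390 - 1*(-687)) = -(-4390 + 687) = -1*(-3703) = 3703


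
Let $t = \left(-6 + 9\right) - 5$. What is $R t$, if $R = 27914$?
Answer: $-55828$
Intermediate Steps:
$t = -2$ ($t = 3 - 5 = -2$)
$R t = 27914 \left(-2\right) = -55828$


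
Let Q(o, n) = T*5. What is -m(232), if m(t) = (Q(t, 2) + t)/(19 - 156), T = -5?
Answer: 207/137 ≈ 1.5109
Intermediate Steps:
Q(o, n) = -25 (Q(o, n) = -5*5 = -25)
m(t) = 25/137 - t/137 (m(t) = (-25 + t)/(19 - 156) = (-25 + t)/(-137) = (-25 + t)*(-1/137) = 25/137 - t/137)
-m(232) = -(25/137 - 1/137*232) = -(25/137 - 232/137) = -1*(-207/137) = 207/137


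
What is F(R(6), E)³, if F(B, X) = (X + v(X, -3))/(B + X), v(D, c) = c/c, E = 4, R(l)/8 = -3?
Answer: -1/64 ≈ -0.015625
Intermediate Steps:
R(l) = -24 (R(l) = 8*(-3) = -24)
v(D, c) = 1
F(B, X) = (1 + X)/(B + X) (F(B, X) = (X + 1)/(B + X) = (1 + X)/(B + X))
F(R(6), E)³ = ((1 + 4)/(-24 + 4))³ = (5/(-20))³ = (-1/20*5)³ = (-¼)³ = -1/64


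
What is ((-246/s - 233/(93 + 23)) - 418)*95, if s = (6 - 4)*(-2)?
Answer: -3950765/116 ≈ -34058.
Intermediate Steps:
s = -4 (s = 2*(-2) = -4)
((-246/s - 233/(93 + 23)) - 418)*95 = ((-246/(-4) - 233/(93 + 23)) - 418)*95 = ((-246*(-1/4) - 233/116) - 418)*95 = ((123/2 - 233*1/116) - 418)*95 = ((123/2 - 233/116) - 418)*95 = (6901/116 - 418)*95 = -41587/116*95 = -3950765/116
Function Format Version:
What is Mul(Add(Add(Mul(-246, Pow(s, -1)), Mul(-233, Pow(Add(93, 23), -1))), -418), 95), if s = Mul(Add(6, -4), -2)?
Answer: Rational(-3950765, 116) ≈ -34058.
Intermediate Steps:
s = -4 (s = Mul(2, -2) = -4)
Mul(Add(Add(Mul(-246, Pow(s, -1)), Mul(-233, Pow(Add(93, 23), -1))), -418), 95) = Mul(Add(Add(Mul(-246, Pow(-4, -1)), Mul(-233, Pow(Add(93, 23), -1))), -418), 95) = Mul(Add(Add(Mul(-246, Rational(-1, 4)), Mul(-233, Pow(116, -1))), -418), 95) = Mul(Add(Add(Rational(123, 2), Mul(-233, Rational(1, 116))), -418), 95) = Mul(Add(Add(Rational(123, 2), Rational(-233, 116)), -418), 95) = Mul(Add(Rational(6901, 116), -418), 95) = Mul(Rational(-41587, 116), 95) = Rational(-3950765, 116)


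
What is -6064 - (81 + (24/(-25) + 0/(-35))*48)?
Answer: -152473/25 ≈ -6098.9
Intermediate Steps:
-6064 - (81 + (24/(-25) + 0/(-35))*48) = -6064 - (81 + (24*(-1/25) + 0*(-1/35))*48) = -6064 - (81 + (-24/25 + 0)*48) = -6064 - (81 - 24/25*48) = -6064 - (81 - 1152/25) = -6064 - 1*873/25 = -6064 - 873/25 = -152473/25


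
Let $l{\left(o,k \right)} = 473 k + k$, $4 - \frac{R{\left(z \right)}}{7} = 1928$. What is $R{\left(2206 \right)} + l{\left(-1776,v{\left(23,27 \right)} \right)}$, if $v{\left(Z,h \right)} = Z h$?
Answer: $280886$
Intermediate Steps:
$R{\left(z \right)} = -13468$ ($R{\left(z \right)} = 28 - 13496 = -13468$)
$l{\left(o,k \right)} = 474 k$
$R{\left(2206 \right)} + l{\left(-1776,v{\left(23,27 \right)} \right)} = -13468 + 474 \cdot 23 \cdot 27 = -13468 + 474 \cdot 621 = -13468 + 294354 = 280886$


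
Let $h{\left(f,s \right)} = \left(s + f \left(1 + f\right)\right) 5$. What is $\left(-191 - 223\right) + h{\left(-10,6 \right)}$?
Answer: $66$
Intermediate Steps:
$h{\left(f,s \right)} = 5 s + 5 f \left(1 + f\right)$
$\left(-191 - 223\right) + h{\left(-10,6 \right)} = \left(-191 - 223\right) + \left(5 \left(-10\right) + 5 \cdot 6 + 5 \left(-10\right)^{2}\right) = -414 + \left(-50 + 30 + 5 \cdot 100\right) = -414 + \left(-50 + 30 + 500\right) = -414 + 480 = 66$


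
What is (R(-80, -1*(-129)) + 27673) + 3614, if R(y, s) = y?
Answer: 31207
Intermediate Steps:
(R(-80, -1*(-129)) + 27673) + 3614 = (-80 + 27673) + 3614 = 27593 + 3614 = 31207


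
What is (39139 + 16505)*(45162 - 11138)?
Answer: 1893231456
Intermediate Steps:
(39139 + 16505)*(45162 - 11138) = 55644*34024 = 1893231456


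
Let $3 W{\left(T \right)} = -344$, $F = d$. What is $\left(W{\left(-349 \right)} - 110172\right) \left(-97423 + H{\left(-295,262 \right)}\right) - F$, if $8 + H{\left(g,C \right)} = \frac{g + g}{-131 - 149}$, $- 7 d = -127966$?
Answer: $\frac{225646880537}{21} \approx 1.0745 \cdot 10^{10}$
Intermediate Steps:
$d = \frac{127966}{7}$ ($d = \left(- \frac{1}{7}\right) \left(-127966\right) = \frac{127966}{7} \approx 18281.0$)
$F = \frac{127966}{7} \approx 18281.0$
$W{\left(T \right)} = - \frac{344}{3}$ ($W{\left(T \right)} = \frac{1}{3} \left(-344\right) = - \frac{344}{3}$)
$H{\left(g,C \right)} = -8 - \frac{g}{140}$ ($H{\left(g,C \right)} = -8 + \frac{g + g}{-131 - 149} = -8 + \frac{2 g}{-280} = -8 + 2 g \left(- \frac{1}{280}\right) = -8 - \frac{g}{140}$)
$\left(W{\left(-349 \right)} - 110172\right) \left(-97423 + H{\left(-295,262 \right)}\right) - F = \left(- \frac{344}{3} - 110172\right) \left(-97423 - \frac{165}{28}\right) - \frac{127966}{7} = - \frac{330860 \left(-97423 + \left(-8 + \frac{59}{28}\right)\right)}{3} - \frac{127966}{7} = - \frac{330860 \left(-97423 - \frac{165}{28}\right)}{3} - \frac{127966}{7} = \left(- \frac{330860}{3}\right) \left(- \frac{2728009}{28}\right) - \frac{127966}{7} = \frac{225647264435}{21} - \frac{127966}{7} = \frac{225646880537}{21}$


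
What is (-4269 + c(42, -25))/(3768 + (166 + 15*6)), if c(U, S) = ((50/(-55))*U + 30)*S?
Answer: -44709/44264 ≈ -1.0101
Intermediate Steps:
c(U, S) = S*(30 - 10*U/11) (c(U, S) = ((50*(-1/55))*U + 30)*S = (-10*U/11 + 30)*S = (30 - 10*U/11)*S = S*(30 - 10*U/11))
(-4269 + c(42, -25))/(3768 + (166 + 15*6)) = (-4269 + (10/11)*(-25)*(33 - 1*42))/(3768 + (166 + 15*6)) = (-4269 + (10/11)*(-25)*(33 - 42))/(3768 + (166 + 90)) = (-4269 + (10/11)*(-25)*(-9))/(3768 + 256) = (-4269 + 2250/11)/4024 = -44709/11*1/4024 = -44709/44264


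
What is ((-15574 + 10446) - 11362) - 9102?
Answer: -25592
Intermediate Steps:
((-15574 + 10446) - 11362) - 9102 = (-5128 - 11362) - 9102 = -16490 - 9102 = -25592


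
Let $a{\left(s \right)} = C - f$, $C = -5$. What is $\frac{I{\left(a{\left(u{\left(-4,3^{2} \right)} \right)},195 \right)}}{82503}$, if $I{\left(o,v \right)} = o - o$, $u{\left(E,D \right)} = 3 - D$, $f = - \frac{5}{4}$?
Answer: $0$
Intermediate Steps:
$f = - \frac{5}{4}$ ($f = \left(-5\right) \frac{1}{4} = - \frac{5}{4} \approx -1.25$)
$a{\left(s \right)} = - \frac{15}{4}$ ($a{\left(s \right)} = -5 - - \frac{5}{4} = -5 + \frac{5}{4} = - \frac{15}{4}$)
$I{\left(o,v \right)} = 0$
$\frac{I{\left(a{\left(u{\left(-4,3^{2} \right)} \right)},195 \right)}}{82503} = \frac{0}{82503} = 0 \cdot \frac{1}{82503} = 0$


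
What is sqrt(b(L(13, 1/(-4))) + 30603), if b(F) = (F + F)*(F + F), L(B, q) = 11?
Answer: sqrt(31087) ≈ 176.31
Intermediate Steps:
b(F) = 4*F**2 (b(F) = (2*F)*(2*F) = 4*F**2)
sqrt(b(L(13, 1/(-4))) + 30603) = sqrt(4*11**2 + 30603) = sqrt(4*121 + 30603) = sqrt(484 + 30603) = sqrt(31087)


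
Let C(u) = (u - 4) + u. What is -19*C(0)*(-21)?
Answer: -1596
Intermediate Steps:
C(u) = -4 + 2*u (C(u) = (-4 + u) + u = -4 + 2*u)
-19*C(0)*(-21) = -19*(-4 + 2*0)*(-21) = -19*(-4 + 0)*(-21) = -19*(-4)*(-21) = 76*(-21) = -1596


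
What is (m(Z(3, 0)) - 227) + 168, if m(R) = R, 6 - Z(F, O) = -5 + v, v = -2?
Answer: -46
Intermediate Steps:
Z(F, O) = 13 (Z(F, O) = 6 - (-5 - 2) = 6 - 1*(-7) = 6 + 7 = 13)
(m(Z(3, 0)) - 227) + 168 = (13 - 227) + 168 = -214 + 168 = -46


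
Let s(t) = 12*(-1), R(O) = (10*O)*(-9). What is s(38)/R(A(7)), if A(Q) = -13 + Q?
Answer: -1/45 ≈ -0.022222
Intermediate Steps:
R(O) = -90*O
s(t) = -12
s(38)/R(A(7)) = -12*(-1/(90*(-13 + 7))) = -12/((-90*(-6))) = -12/540 = -12*1/540 = -1/45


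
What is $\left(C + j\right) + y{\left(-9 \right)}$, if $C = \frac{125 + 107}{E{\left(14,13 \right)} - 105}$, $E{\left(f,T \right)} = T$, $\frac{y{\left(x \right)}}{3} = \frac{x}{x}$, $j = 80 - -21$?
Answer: $\frac{2334}{23} \approx 101.48$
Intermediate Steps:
$j = 101$ ($j = 80 + 21 = 101$)
$y{\left(x \right)} = 3$ ($y{\left(x \right)} = 3 \frac{x}{x} = 3 \cdot 1 = 3$)
$C = - \frac{58}{23}$ ($C = \frac{125 + 107}{13 - 105} = \frac{232}{-92} = 232 \left(- \frac{1}{92}\right) = - \frac{58}{23} \approx -2.5217$)
$\left(C + j\right) + y{\left(-9 \right)} = \left(- \frac{58}{23} + 101\right) + 3 = \frac{2265}{23} + 3 = \frac{2334}{23}$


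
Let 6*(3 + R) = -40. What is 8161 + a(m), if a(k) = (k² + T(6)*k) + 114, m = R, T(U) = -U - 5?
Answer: 76273/9 ≈ 8474.8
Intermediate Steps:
T(U) = -5 - U
R = -29/3 (R = -3 + (⅙)*(-40) = -3 - 20/3 = -29/3 ≈ -9.6667)
m = -29/3 ≈ -9.6667
a(k) = 114 + k² - 11*k (a(k) = (k² + (-5 - 1*6)*k) + 114 = (k² + (-5 - 6)*k) + 114 = (k² - 11*k) + 114 = 114 + k² - 11*k)
8161 + a(m) = 8161 + (114 + (-29/3)² - 11*(-29/3)) = 8161 + (114 + 841/9 + 319/3) = 8161 + 2824/9 = 76273/9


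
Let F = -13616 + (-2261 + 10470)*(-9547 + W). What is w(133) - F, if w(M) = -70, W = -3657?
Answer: 108405182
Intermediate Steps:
F = -108405252 (F = -13616 + (-2261 + 10470)*(-9547 - 3657) = -13616 + 8209*(-13204) = -13616 - 108391636 = -108405252)
w(133) - F = -70 - 1*(-108405252) = -70 + 108405252 = 108405182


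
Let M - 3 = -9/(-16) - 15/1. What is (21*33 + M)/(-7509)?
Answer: -3635/40048 ≈ -0.090766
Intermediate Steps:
M = -183/16 (M = 3 + (-9/(-16) - 15/1) = 3 + (-9*(-1/16) - 15*1) = 3 + (9/16 - 15) = 3 - 231/16 = -183/16 ≈ -11.438)
(21*33 + M)/(-7509) = (21*33 - 183/16)/(-7509) = (693 - 183/16)*(-1/7509) = (10905/16)*(-1/7509) = -3635/40048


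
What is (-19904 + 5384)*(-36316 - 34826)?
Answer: 1032981840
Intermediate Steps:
(-19904 + 5384)*(-36316 - 34826) = -14520*(-71142) = 1032981840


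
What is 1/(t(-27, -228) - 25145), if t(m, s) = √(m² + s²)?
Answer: -25145/632218312 - 3*√5857/632218312 ≈ -4.0136e-5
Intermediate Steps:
1/(t(-27, -228) - 25145) = 1/(√((-27)² + (-228)²) - 25145) = 1/(√(729 + 51984) - 25145) = 1/(√52713 - 25145) = 1/(3*√5857 - 25145) = 1/(-25145 + 3*√5857)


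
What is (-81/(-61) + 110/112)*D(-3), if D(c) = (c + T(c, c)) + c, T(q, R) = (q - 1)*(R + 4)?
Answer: -39455/1708 ≈ -23.100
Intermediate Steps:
T(q, R) = (-1 + q)*(4 + R)
D(c) = -4 + c² + 5*c (D(c) = (c + (-4 - c + 4*c + c*c)) + c = (c + (-4 - c + 4*c + c²)) + c = (c + (-4 + c² + 3*c)) + c = (-4 + c² + 4*c) + c = -4 + c² + 5*c)
(-81/(-61) + 110/112)*D(-3) = (-81/(-61) + 110/112)*(-4 + (-3)² + 5*(-3)) = (-81*(-1/61) + 110*(1/112))*(-4 + 9 - 15) = (81/61 + 55/56)*(-10) = (7891/3416)*(-10) = -39455/1708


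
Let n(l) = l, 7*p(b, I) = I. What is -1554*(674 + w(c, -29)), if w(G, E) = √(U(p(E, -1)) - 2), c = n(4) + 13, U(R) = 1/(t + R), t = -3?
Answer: -1047396 - 777*I*√1122/11 ≈ -1.0474e+6 - 2366.1*I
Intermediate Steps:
p(b, I) = I/7
U(R) = 1/(-3 + R)
c = 17 (c = 4 + 13 = 17)
w(G, E) = I*√1122/22 (w(G, E) = √(1/(-3 + (⅐)*(-1)) - 2) = √(1/(-3 - ⅐) - 2) = √(1/(-22/7) - 2) = √(-7/22 - 2) = √(-51/22) = I*√1122/22)
-1554*(674 + w(c, -29)) = -1554*(674 + I*√1122/22) = -1047396 - 777*I*√1122/11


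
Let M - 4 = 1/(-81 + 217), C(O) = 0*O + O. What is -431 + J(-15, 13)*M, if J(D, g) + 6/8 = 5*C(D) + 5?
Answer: -388699/544 ≈ -714.52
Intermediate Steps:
C(O) = O (C(O) = 0 + O = O)
M = 545/136 (M = 4 + 1/(-81 + 217) = 4 + 1/136 = 545/136 ≈ 4.0074)
J(D, g) = 17/4 + 5*D (J(D, g) = -3/4 + (5*D + 5) = -3/4 + (5 + 5*D) = 17/4 + 5*D)
-431 + J(-15, 13)*M = -431 + (17/4 + 5*(-15))*(545/136) = -431 + (17/4 - 75)*(545/136) = -431 - 283/4*545/136 = -431 - 154235/544 = -388699/544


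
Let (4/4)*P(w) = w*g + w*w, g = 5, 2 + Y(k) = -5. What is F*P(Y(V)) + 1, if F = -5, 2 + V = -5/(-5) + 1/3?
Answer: -69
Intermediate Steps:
V = -⅔ (V = -2 + (-5/(-5) + 1/3) = -2 + (-5*(-⅕) + 1*(⅓)) = -2 + (1 + ⅓) = -2 + 4/3 = -⅔ ≈ -0.66667)
Y(k) = -7 (Y(k) = -2 - 5 = -7)
P(w) = w² + 5*w (P(w) = w*5 + w*w = 5*w + w² = w² + 5*w)
F*P(Y(V)) + 1 = -(-35)*(5 - 7) + 1 = -(-35)*(-2) + 1 = -5*14 + 1 = -70 + 1 = -69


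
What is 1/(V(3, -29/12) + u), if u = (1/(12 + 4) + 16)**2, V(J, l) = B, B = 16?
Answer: 256/70145 ≈ 0.0036496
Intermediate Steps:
V(J, l) = 16
u = 66049/256 (u = (1/16 + 16)**2 = (257/16)**2 = 66049/256 ≈ 258.00)
1/(V(3, -29/12) + u) = 1/(16 + 66049/256) = 1/(70145/256) = 256/70145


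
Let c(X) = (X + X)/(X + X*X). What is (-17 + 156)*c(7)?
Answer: 139/4 ≈ 34.750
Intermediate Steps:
c(X) = 2*X/(X + X**2) (c(X) = (2*X)/(X + X**2) = 2*X/(X + X**2))
(-17 + 156)*c(7) = (-17 + 156)*(2/(1 + 7)) = 139*(2/8) = 139*(2*(1/8)) = 139*(1/4) = 139/4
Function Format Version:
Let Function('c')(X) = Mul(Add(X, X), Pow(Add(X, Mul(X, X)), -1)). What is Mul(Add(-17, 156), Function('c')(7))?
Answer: Rational(139, 4) ≈ 34.750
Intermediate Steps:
Function('c')(X) = Mul(2, X, Pow(Add(X, Pow(X, 2)), -1)) (Function('c')(X) = Mul(Mul(2, X), Pow(Add(X, Pow(X, 2)), -1)) = Mul(2, X, Pow(Add(X, Pow(X, 2)), -1)))
Mul(Add(-17, 156), Function('c')(7)) = Mul(Add(-17, 156), Mul(2, Pow(Add(1, 7), -1))) = Mul(139, Mul(2, Pow(8, -1))) = Mul(139, Mul(2, Rational(1, 8))) = Mul(139, Rational(1, 4)) = Rational(139, 4)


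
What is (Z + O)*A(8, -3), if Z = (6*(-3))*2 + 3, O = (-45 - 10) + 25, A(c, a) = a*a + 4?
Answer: -819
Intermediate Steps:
A(c, a) = 4 + a² (A(c, a) = a² + 4 = 4 + a²)
O = -30 (O = -55 + 25 = -30)
Z = -33 (Z = -18*2 + 3 = -36 + 3 = -33)
(Z + O)*A(8, -3) = (-33 - 30)*(4 + (-3)²) = -63*(4 + 9) = -63*13 = -819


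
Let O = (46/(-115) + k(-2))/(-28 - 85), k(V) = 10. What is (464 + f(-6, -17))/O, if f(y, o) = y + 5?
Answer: -261595/48 ≈ -5449.9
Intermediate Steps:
f(y, o) = 5 + y
O = -48/565 (O = (46/(-115) + 10)/(-28 - 85) = (46*(-1/115) + 10)/(-113) = (-⅖ + 10)*(-1/113) = (48/5)*(-1/113) = -48/565 ≈ -0.084956)
(464 + f(-6, -17))/O = (464 + (5 - 6))/(-48/565) = (464 - 1)*(-565/48) = 463*(-565/48) = -261595/48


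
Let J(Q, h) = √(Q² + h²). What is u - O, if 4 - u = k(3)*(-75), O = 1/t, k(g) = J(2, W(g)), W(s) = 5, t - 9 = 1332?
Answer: 5363/1341 + 75*√29 ≈ 407.89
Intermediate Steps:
t = 1341 (t = 9 + 1332 = 1341)
k(g) = √29 (k(g) = √(2² + 5²) = √(4 + 25) = √29)
O = 1/1341 ≈ 0.00074571
u = 4 + 75*√29 (u = 4 - √29*(-75) = 4 - (-75)*√29 = 4 + 75*√29 ≈ 407.89)
u - O = (4 + 75*√29) - 1*1/1341 = (4 + 75*√29) - 1/1341 = 5363/1341 + 75*√29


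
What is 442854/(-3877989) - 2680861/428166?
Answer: -3528654831431/553474346058 ≈ -6.3755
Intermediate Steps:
442854/(-3877989) - 2680861/428166 = 442854*(-1/3877989) - 2680861*1/428166 = -147618/1292663 - 2680861/428166 = -3528654831431/553474346058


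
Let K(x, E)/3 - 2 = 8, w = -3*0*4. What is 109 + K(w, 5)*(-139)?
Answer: -4061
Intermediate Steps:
w = 0 (w = 0*4 = 0)
K(x, E) = 30 (K(x, E) = 6 + 3*8 = 6 + 24 = 30)
109 + K(w, 5)*(-139) = 109 + 30*(-139) = 109 - 4170 = -4061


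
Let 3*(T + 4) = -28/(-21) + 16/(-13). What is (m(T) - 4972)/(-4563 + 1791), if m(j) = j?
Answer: 145547/81081 ≈ 1.7951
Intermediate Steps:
T = -464/117 (T = -4 + (-28/(-21) + 16/(-13))/3 = -4 + (-28*(-1/21) + 16*(-1/13))/3 = -4 + (4/3 - 16/13)/3 = -4 + (1/3)*(4/39) = -4 + 4/117 = -464/117 ≈ -3.9658)
(m(T) - 4972)/(-4563 + 1791) = (-464/117 - 4972)/(-4563 + 1791) = -582188/117/(-2772) = -582188/117*(-1/2772) = 145547/81081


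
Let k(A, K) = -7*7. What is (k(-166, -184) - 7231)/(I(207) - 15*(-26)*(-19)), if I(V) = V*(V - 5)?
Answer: -1820/8601 ≈ -0.21160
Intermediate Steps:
k(A, K) = -49
I(V) = V*(-5 + V)
(k(-166, -184) - 7231)/(I(207) - 15*(-26)*(-19)) = (-49 - 7231)/(207*(-5 + 207) - 15*(-26)*(-19)) = -7280/(207*202 + 390*(-19)) = -7280/(41814 - 7410) = -7280/34404 = -7280*1/34404 = -1820/8601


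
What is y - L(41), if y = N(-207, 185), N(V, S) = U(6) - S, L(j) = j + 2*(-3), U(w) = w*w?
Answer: -184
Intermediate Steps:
U(w) = w²
L(j) = -6 + j (L(j) = j - 6 = -6 + j)
N(V, S) = 36 - S (N(V, S) = 6² - S = 36 - S)
y = -149 (y = 36 - 1*185 = 36 - 185 = -149)
y - L(41) = -149 - (-6 + 41) = -149 - 1*35 = -149 - 35 = -184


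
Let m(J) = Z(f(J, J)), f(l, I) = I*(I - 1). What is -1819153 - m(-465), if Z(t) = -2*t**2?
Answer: 93907293047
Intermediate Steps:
f(l, I) = I*(-1 + I)
m(J) = -2*J**2*(-1 + J)**2
-1819153 - m(-465) = -1819153 - (-2)*(-465)**2*(-1 - 465)**2 = -1819153 - (-2)*216225*(-466)**2 = -1819153 - (-2)*216225*217156 = -1819153 - 1*(-93909112200) = -1819153 + 93909112200 = 93907293047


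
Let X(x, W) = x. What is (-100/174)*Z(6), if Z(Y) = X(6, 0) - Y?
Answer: 0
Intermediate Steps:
Z(Y) = 6 - Y
(-100/174)*Z(6) = (-100/174)*(6 - 1*6) = (-100*1/174)*(6 - 6) = -50/87*0 = 0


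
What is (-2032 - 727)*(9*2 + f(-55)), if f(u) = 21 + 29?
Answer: -187612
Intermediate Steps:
f(u) = 50
(-2032 - 727)*(9*2 + f(-55)) = (-2032 - 727)*(9*2 + 50) = -2759*(18 + 50) = -2759*68 = -187612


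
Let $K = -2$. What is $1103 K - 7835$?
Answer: $-10041$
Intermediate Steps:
$1103 K - 7835 = 1103 \left(-2\right) - 7835 = -2206 - 7835 = -10041$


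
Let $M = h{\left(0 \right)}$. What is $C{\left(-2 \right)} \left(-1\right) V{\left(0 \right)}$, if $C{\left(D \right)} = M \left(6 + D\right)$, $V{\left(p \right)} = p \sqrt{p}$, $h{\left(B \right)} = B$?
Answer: $0$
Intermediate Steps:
$M = 0$
$V{\left(p \right)} = p^{\frac{3}{2}}$
$C{\left(D \right)} = 0$ ($C{\left(D \right)} = 0 \left(6 + D\right) = 0$)
$C{\left(-2 \right)} \left(-1\right) V{\left(0 \right)} = 0 \left(-1\right) 0^{\frac{3}{2}} = 0 \cdot 0 = 0$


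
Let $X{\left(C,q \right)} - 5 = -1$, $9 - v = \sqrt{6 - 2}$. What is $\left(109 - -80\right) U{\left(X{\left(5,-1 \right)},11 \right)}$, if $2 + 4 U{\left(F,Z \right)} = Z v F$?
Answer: $\frac{28917}{2} \approx 14459.0$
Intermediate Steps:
$v = 7$ ($v = 9 - \sqrt{6 - 2} = 9 - \sqrt{4} = 9 - 2 = 7$)
$X{\left(C,q \right)} = 4$ ($X{\left(C,q \right)} = 5 - 1 = 4$)
$U{\left(F,Z \right)} = - \frac{1}{2} + \frac{7 F Z}{4}$ ($U{\left(F,Z \right)} = - \frac{1}{2} + \frac{Z 7 F}{4} = - \frac{1}{2} + \frac{7 Z F}{4} = - \frac{1}{2} + \frac{7 F Z}{4}$)
$\left(109 - -80\right) U{\left(X{\left(5,-1 \right)},11 \right)} = \left(109 - -80\right) \left(- \frac{1}{2} + \frac{7}{4} \cdot 4 \cdot 11\right) = \left(109 + 80\right) \left(- \frac{1}{2} + 77\right) = 189 \cdot \frac{153}{2} = \frac{28917}{2}$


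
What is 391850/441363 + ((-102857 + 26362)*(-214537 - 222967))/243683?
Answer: 14771132960121790/107552659929 ≈ 1.3734e+5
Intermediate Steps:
391850/441363 + ((-102857 + 26362)*(-214537 - 222967))/243683 = 391850*(1/441363) - 76495*(-437504)*(1/243683) = 391850/441363 + 33466868480*(1/243683) = 391850/441363 + 33466868480/243683 = 14771132960121790/107552659929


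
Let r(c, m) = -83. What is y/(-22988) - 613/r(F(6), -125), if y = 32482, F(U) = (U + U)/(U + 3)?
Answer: 5697819/954002 ≈ 5.9725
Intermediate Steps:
F(U) = 2*U/(3 + U) (F(U) = (2*U)/(3 + U) = 2*U/(3 + U))
y/(-22988) - 613/r(F(6), -125) = 32482/(-22988) - 613/(-83) = 32482*(-1/22988) - 613*(-1/83) = -16241/11494 + 613/83 = 5697819/954002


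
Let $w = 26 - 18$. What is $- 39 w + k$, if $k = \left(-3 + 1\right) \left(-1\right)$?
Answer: $-310$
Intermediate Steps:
$w = 8$
$k = 2$ ($k = \left(-2\right) \left(-1\right) = 2$)
$- 39 w + k = \left(-39\right) 8 + 2 = -312 + 2 = -310$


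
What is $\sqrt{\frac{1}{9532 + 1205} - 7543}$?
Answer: $\frac{i \sqrt{96620103670}}{3579} \approx 86.85 i$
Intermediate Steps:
$\sqrt{\frac{1}{9532 + 1205} - 7543} = \sqrt{\frac{1}{10737} - 7543} = \sqrt{- \frac{80989190}{10737}} = \frac{i \sqrt{96620103670}}{3579}$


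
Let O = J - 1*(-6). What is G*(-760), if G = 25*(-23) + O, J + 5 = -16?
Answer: 448400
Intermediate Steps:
J = -21 (J = -5 - 16 = -21)
O = -15 (O = -21 - 1*(-6) = -21 + 6 = -15)
G = -590 (G = 25*(-23) - 15 = -575 - 15 = -590)
G*(-760) = -590*(-760) = 448400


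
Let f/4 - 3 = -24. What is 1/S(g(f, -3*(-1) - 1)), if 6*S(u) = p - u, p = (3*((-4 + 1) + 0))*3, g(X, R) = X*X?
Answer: -2/2361 ≈ -0.00084710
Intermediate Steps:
f = -84 (f = 12 + 4*(-24) = 12 - 96 = -84)
g(X, R) = X²
p = -27 (p = (3*(-3 + 0))*3 = (3*(-3))*3 = -9*3 = -27)
S(u) = -9/2 - u/6 (S(u) = (-27 - u)/6 = -9/2 - u/6)
1/S(g(f, -3*(-1) - 1)) = 1/(-9/2 - ⅙*(-84)²) = 1/(-9/2 - ⅙*7056) = 1/(-9/2 - 1176) = 1/(-2361/2) = -2/2361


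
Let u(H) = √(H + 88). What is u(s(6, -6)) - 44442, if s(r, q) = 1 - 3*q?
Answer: -44442 + √107 ≈ -44432.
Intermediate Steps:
u(H) = √(88 + H)
u(s(6, -6)) - 44442 = √(88 + (1 - 3*(-6))) - 44442 = √(88 + (1 + 18)) - 44442 = √(88 + 19) - 44442 = √107 - 44442 = -44442 + √107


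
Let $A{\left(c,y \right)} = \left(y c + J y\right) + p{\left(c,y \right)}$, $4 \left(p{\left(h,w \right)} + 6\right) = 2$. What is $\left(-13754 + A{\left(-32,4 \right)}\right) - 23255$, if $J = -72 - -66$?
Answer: $- \frac{74333}{2} \approx -37167.0$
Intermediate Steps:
$J = -6$ ($J = -72 + 66 = -6$)
$p{\left(h,w \right)} = - \frac{11}{2}$ ($p{\left(h,w \right)} = -6 + \frac{1}{4} \cdot 2 = -6 + \frac{1}{2} = - \frac{11}{2}$)
$A{\left(c,y \right)} = - \frac{11}{2} - 6 y + c y$ ($A{\left(c,y \right)} = \left(y c - 6 y\right) - \frac{11}{2} = \left(c y - 6 y\right) - \frac{11}{2} = \left(- 6 y + c y\right) - \frac{11}{2} = - \frac{11}{2} - 6 y + c y$)
$\left(-13754 + A{\left(-32,4 \right)}\right) - 23255 = \left(-13754 - \frac{315}{2}\right) - 23255 = - \frac{27823}{2} - 23255 = - \frac{74333}{2}$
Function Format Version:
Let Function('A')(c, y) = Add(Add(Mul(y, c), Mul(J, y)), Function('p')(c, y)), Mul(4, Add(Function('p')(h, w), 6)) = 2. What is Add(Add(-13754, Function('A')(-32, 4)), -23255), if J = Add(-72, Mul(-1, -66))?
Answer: Rational(-74333, 2) ≈ -37167.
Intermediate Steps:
J = -6 (J = Add(-72, 66) = -6)
Function('p')(h, w) = Rational(-11, 2) (Function('p')(h, w) = Add(-6, Mul(Rational(1, 4), 2)) = Add(-6, Rational(1, 2)) = Rational(-11, 2))
Function('A')(c, y) = Add(Rational(-11, 2), Mul(-6, y), Mul(c, y)) (Function('A')(c, y) = Add(Add(Mul(y, c), Mul(-6, y)), Rational(-11, 2)) = Add(Add(Mul(c, y), Mul(-6, y)), Rational(-11, 2)) = Add(Add(Mul(-6, y), Mul(c, y)), Rational(-11, 2)) = Add(Rational(-11, 2), Mul(-6, y), Mul(c, y)))
Add(Add(-13754, Function('A')(-32, 4)), -23255) = Add(Add(-13754, Add(Rational(-11, 2), Mul(-6, 4), Mul(-32, 4))), -23255) = Add(Add(-13754, Add(Rational(-11, 2), -24, -128)), -23255) = Add(Add(-13754, Rational(-315, 2)), -23255) = Add(Rational(-27823, 2), -23255) = Rational(-74333, 2)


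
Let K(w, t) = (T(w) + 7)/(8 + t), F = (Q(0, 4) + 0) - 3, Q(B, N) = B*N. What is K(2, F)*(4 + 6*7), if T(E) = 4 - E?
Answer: 414/5 ≈ 82.800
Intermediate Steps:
F = -3 (F = (0*4 + 0) - 3 = (0 + 0) - 3 = 0 - 3 = -3)
K(w, t) = (11 - w)/(8 + t) (K(w, t) = ((4 - w) + 7)/(8 + t) = (11 - w)/(8 + t))
K(2, F)*(4 + 6*7) = ((11 - 1*2)/(8 - 3))*(4 + 6*7) = ((11 - 2)/5)*(4 + 42) = ((⅕)*9)*46 = (9/5)*46 = 414/5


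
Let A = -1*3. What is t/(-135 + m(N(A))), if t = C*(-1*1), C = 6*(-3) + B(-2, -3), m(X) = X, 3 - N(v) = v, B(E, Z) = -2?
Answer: -20/129 ≈ -0.15504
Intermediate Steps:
A = -3
N(v) = 3 - v
C = -20 (C = 6*(-3) - 2 = -18 - 2 = -20)
t = 20 (t = -(-20) = -20*(-1) = 20)
t/(-135 + m(N(A))) = 20/(-135 + (3 - 1*(-3))) = 20/(-135 + (3 + 3)) = 20/(-135 + 6) = 20/(-129) = -1/129*20 = -20/129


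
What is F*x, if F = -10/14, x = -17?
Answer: 85/7 ≈ 12.143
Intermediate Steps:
F = -5/7 (F = -10*1/14 = -5/7 ≈ -0.71429)
F*x = -5/7*(-17) = 85/7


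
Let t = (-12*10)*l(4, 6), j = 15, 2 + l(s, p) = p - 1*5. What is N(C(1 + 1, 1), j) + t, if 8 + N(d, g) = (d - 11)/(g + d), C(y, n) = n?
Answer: 891/8 ≈ 111.38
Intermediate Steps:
l(s, p) = -7 + p (l(s, p) = -2 + (p - 1*5) = -2 + (p - 5) = -2 + (-5 + p) = -7 + p)
t = 120 (t = (-12*10)*(-7 + 6) = -120*(-1) = 120)
N(d, g) = -8 + (-11 + d)/(d + g) (N(d, g) = -8 + (d - 11)/(g + d) = -8 + (-11 + d)/(d + g))
N(C(1 + 1, 1), j) + t = (-11 - 8*15 - 7*1)/(1 + 15) + 120 = (-11 - 120 - 7)/16 + 120 = (1/16)*(-138) + 120 = -69/8 + 120 = 891/8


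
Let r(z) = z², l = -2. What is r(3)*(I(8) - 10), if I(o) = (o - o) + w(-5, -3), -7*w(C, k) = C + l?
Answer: -81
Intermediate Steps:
w(C, k) = 2/7 - C/7 (w(C, k) = -(C - 2)/7 = -(-2 + C)/7 = 2/7 - C/7)
I(o) = 1 (I(o) = (o - o) + (2/7 - ⅐*(-5)) = 0 + (2/7 + 5/7) = 0 + 1 = 1)
r(3)*(I(8) - 10) = 3²*(1 - 10) = 9*(-9) = -81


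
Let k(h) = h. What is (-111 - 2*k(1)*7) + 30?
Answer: -95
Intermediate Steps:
(-111 - 2*k(1)*7) + 30 = (-111 - 2*1*7) + 30 = (-111 - 2*7) + 30 = (-111 - 14) + 30 = -125 + 30 = -95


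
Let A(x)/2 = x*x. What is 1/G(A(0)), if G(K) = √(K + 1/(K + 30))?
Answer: √30 ≈ 5.4772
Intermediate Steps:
A(x) = 2*x² (A(x) = 2*(x*x) = 2*x²)
G(K) = √(K + 1/(30 + K))
1/G(A(0)) = 1/(√((1 + (2*0²)*(30 + 2*0²))/(30 + 2*0²))) = 1/(√((1 + (2*0)*(30 + 2*0))/(30 + 2*0))) = 1/(√((1 + 0*(30 + 0))/(30 + 0))) = 1/(√((1 + 0*30)/30)) = 1/(√((1 + 0)/30)) = 1/(√((1/30)*1)) = 1/(√(1/30)) = 1/(√30/30) = √30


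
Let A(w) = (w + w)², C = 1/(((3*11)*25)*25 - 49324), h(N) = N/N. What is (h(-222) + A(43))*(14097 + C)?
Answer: 2992602825394/28699 ≈ 1.0428e+8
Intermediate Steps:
h(N) = 1
C = -1/28699 (C = 1/((33*25)*25 - 49324) = 1/(825*25 - 49324) = 1/(20625 - 49324) = 1/(-28699) = -1/28699 ≈ -3.4844e-5)
A(w) = 4*w² (A(w) = (2*w)² = 4*w²)
(h(-222) + A(43))*(14097 + C) = (1 + 4*43²)*(14097 - 1/28699) = (1 + 4*1849)*(404569802/28699) = (1 + 7396)*(404569802/28699) = 7397*(404569802/28699) = 2992602825394/28699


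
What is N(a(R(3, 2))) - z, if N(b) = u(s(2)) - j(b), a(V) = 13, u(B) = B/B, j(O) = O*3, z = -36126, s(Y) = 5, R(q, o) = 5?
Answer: 36088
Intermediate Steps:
j(O) = 3*O
u(B) = 1
N(b) = 1 - 3*b
N(a(R(3, 2))) - z = (1 - 3*13) - 1*(-36126) = (1 - 39) + 36126 = -38 + 36126 = 36088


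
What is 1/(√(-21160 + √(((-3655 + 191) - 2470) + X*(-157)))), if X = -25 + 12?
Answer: (-21160 + I*√3893)^(-½) ≈ 1.014e-5 - 0.0068745*I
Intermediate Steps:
X = -13
1/(√(-21160 + √(((-3655 + 191) - 2470) + X*(-157)))) = 1/(√(-21160 + √(((-3655 + 191) - 2470) - 13*(-157)))) = 1/(√(-21160 + √((-3464 - 2470) + 2041))) = 1/(√(-21160 + √(-5934 + 2041))) = 1/(√(-21160 + √(-3893))) = 1/(√(-21160 + I*√3893)) = (-21160 + I*√3893)^(-½)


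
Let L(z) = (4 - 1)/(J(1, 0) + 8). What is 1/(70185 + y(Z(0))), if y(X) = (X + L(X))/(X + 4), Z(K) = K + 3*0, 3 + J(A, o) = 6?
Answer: 44/3088143 ≈ 1.4248e-5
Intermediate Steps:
J(A, o) = 3 (J(A, o) = -3 + 6 = 3)
Z(K) = K (Z(K) = K + 0 = K)
L(z) = 3/11 (L(z) = (4 - 1)/(3 + 8) = 3/11)
y(X) = (3/11 + X)/(4 + X) (y(X) = (X + 3/11)/(X + 4) = (3/11 + X)/(4 + X))
1/(70185 + y(Z(0))) = 1/(70185 + (3/11 + 0)/(4 + 0)) = 1/(70185 + (3/11)/4) = 1/(70185 + (1/4)*(3/11)) = 1/(70185 + 3/44) = 1/(3088143/44) = 44/3088143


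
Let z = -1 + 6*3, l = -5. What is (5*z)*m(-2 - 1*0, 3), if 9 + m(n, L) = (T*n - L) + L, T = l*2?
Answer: 935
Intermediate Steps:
T = -10 (T = -5*2 = -10)
z = 17 (z = -1 + 18 = 17)
m(n, L) = -9 - 10*n (m(n, L) = -9 + ((-10*n - L) + L) = -9 + ((-L - 10*n) + L) = -9 - 10*n)
(5*z)*m(-2 - 1*0, 3) = (5*17)*(-9 - 10*(-2 - 1*0)) = 85*(-9 - 10*(-2 + 0)) = 85*(-9 - 10*(-2)) = 85*(-9 + 20) = 85*11 = 935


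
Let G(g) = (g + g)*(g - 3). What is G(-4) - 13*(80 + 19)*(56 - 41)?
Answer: -19249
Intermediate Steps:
G(g) = 2*g*(-3 + g) (G(g) = (2*g)*(-3 + g) = 2*g*(-3 + g))
G(-4) - 13*(80 + 19)*(56 - 41) = 2*(-4)*(-3 - 4) - 13*(80 + 19)*(56 - 41) = 2*(-4)*(-7) - 1287*15 = 56 - 13*1485 = 56 - 19305 = -19249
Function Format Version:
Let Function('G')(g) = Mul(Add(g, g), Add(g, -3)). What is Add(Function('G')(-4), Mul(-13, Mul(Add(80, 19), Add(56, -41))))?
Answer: -19249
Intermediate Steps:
Function('G')(g) = Mul(2, g, Add(-3, g)) (Function('G')(g) = Mul(Mul(2, g), Add(-3, g)) = Mul(2, g, Add(-3, g)))
Add(Function('G')(-4), Mul(-13, Mul(Add(80, 19), Add(56, -41)))) = Add(Mul(2, -4, Add(-3, -4)), Mul(-13, Mul(Add(80, 19), Add(56, -41)))) = Add(Mul(2, -4, -7), Mul(-13, Mul(99, 15))) = Add(56, Mul(-13, 1485)) = Add(56, -19305) = -19249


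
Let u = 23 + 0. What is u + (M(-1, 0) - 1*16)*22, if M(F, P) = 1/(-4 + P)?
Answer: -669/2 ≈ -334.50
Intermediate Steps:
u = 23
u + (M(-1, 0) - 1*16)*22 = 23 + (1/(-4 + 0) - 1*16)*22 = 23 + (1/(-4) - 16)*22 = 23 + (-¼ - 16)*22 = 23 - 65/4*22 = 23 - 715/2 = -669/2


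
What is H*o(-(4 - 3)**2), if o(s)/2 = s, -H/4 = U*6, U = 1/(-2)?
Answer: -24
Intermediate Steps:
U = -1/2 ≈ -0.50000
H = 12 (H = -(-2)*6 = -4*(-3) = 12)
o(s) = 2*s
H*o(-(4 - 3)**2) = 12*(2*(-(4 - 3)**2)) = 12*(2*(-1*1**2)) = 12*(2*(-1*1)) = 12*(2*(-1)) = 12*(-2) = -24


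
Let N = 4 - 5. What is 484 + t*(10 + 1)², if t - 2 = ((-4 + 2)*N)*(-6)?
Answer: -726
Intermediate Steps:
N = -1
t = -10 (t = 2 + ((-4 + 2)*(-1))*(-6) = 2 - 2*(-1)*(-6) = 2 + 2*(-6) = 2 - 12 = -10)
484 + t*(10 + 1)² = 484 - 10*(10 + 1)² = 484 - 10*11² = 484 - 10*121 = 484 - 1210 = -726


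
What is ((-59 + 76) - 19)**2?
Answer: 4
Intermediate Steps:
((-59 + 76) - 19)**2 = (17 - 19)**2 = (-2)**2 = 4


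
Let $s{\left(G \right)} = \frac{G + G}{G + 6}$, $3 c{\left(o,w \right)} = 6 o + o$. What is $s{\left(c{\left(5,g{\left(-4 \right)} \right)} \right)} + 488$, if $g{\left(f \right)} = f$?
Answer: $\frac{25934}{53} \approx 489.32$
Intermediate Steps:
$c{\left(o,w \right)} = \frac{7 o}{3}$ ($c{\left(o,w \right)} = \frac{6 o + o}{3} = \frac{7 o}{3}$)
$s{\left(G \right)} = \frac{2 G}{6 + G}$
$s{\left(c{\left(5,g{\left(-4 \right)} \right)} \right)} + 488 = \frac{2 \cdot \frac{7}{3} \cdot 5}{6 + \frac{7}{3} \cdot 5} + 488 = 2 \cdot \frac{35}{3} \frac{1}{6 + \frac{35}{3}} + 488 = 2 \cdot \frac{35}{3} \frac{1}{\frac{53}{3}} + 488 = 2 \cdot \frac{35}{3} \cdot \frac{3}{53} + 488 = \frac{70}{53} + 488 = \frac{25934}{53}$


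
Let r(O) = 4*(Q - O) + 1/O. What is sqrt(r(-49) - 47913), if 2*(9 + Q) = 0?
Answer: 11*I*sqrt(19338)/7 ≈ 218.52*I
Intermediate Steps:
Q = -9 (Q = -9 + (1/2)*0 = -9 + 0 = -9)
r(O) = -36 + 1/O - 4*O (r(O) = 4*(-9 - O) + 1/O = (-36 - 4*O) + 1/O = -36 + 1/O - 4*O)
sqrt(r(-49) - 47913) = sqrt((-36 + 1/(-49) - 4*(-49)) - 47913) = sqrt((-36 - 1/49 + 196) - 47913) = sqrt(7839/49 - 47913) = sqrt(-2339898/49) = 11*I*sqrt(19338)/7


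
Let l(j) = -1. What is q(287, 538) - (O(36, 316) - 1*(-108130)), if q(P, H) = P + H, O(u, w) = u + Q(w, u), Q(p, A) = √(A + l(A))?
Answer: -107341 - √35 ≈ -1.0735e+5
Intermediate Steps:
Q(p, A) = √(-1 + A) (Q(p, A) = √(A - 1) = √(-1 + A))
O(u, w) = u + √(-1 + u)
q(P, H) = H + P
q(287, 538) - (O(36, 316) - 1*(-108130)) = (538 + 287) - ((36 + √(-1 + 36)) - 1*(-108130)) = 825 - ((36 + √35) + 108130) = 825 - (108166 + √35) = 825 + (-108166 - √35) = -107341 - √35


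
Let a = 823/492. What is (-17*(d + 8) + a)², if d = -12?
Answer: 1175049841/242064 ≈ 4854.3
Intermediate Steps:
a = 823/492 (a = 823*(1/492) = 823/492 ≈ 1.6728)
(-17*(d + 8) + a)² = (-17*(-12 + 8) + 823/492)² = (-17*(-4) + 823/492)² = (68 + 823/492)² = (34279/492)² = 1175049841/242064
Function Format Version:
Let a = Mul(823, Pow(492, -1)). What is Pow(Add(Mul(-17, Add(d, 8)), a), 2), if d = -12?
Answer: Rational(1175049841, 242064) ≈ 4854.3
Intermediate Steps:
a = Rational(823, 492) (a = Mul(823, Rational(1, 492)) = Rational(823, 492) ≈ 1.6728)
Pow(Add(Mul(-17, Add(d, 8)), a), 2) = Pow(Add(Mul(-17, Add(-12, 8)), Rational(823, 492)), 2) = Pow(Add(Mul(-17, -4), Rational(823, 492)), 2) = Pow(Add(68, Rational(823, 492)), 2) = Pow(Rational(34279, 492), 2) = Rational(1175049841, 242064)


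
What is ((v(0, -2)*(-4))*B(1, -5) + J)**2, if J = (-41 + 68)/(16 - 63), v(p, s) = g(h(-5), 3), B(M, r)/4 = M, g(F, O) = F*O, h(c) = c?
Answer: 126630009/2209 ≈ 57325.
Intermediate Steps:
B(M, r) = 4*M
v(p, s) = -15 (v(p, s) = -5*3 = -15)
J = -27/47 (J = 27/(-47) = 27*(-1/47) = -27/47 ≈ -0.57447)
((v(0, -2)*(-4))*B(1, -5) + J)**2 = ((-15*(-4))*(4*1) - 27/47)**2 = (60*4 - 27/47)**2 = (240 - 27/47)**2 = (11253/47)**2 = 126630009/2209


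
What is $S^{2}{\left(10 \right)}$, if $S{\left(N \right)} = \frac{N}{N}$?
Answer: $1$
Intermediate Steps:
$S{\left(N \right)} = 1$
$S^{2}{\left(10 \right)} = 1^{2} = 1$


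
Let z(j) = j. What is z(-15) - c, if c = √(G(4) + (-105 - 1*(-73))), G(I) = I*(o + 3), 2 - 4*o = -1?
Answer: -15 - I*√17 ≈ -15.0 - 4.1231*I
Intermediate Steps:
o = ¾ (o = ½ - ¼*(-1) = ½ + ¼ = ¾ ≈ 0.75000)
G(I) = 15*I/4 (G(I) = I*(¾ + 3) = I*(15/4) = 15*I/4)
c = I*√17 (c = √((15/4)*4 + (-105 - 1*(-73))) = √(15 + (-105 + 73)) = √(15 - 32) = √(-17) = I*√17 ≈ 4.1231*I)
z(-15) - c = -15 - I*√17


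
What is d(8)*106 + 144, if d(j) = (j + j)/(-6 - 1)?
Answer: -688/7 ≈ -98.286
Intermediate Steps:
d(j) = -2*j/7 (d(j) = (2*j)/(-7) = (2*j)*(-1/7) = -2*j/7)
d(8)*106 + 144 = -2/7*8*106 + 144 = -16/7*106 + 144 = -1696/7 + 144 = -688/7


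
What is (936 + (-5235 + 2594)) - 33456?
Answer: -35161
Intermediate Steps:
(936 + (-5235 + 2594)) - 33456 = (936 - 2641) - 33456 = -1705 - 33456 = -35161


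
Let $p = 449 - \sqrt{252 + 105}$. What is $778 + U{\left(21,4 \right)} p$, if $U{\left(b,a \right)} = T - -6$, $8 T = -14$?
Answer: $\frac{10745}{4} - \frac{17 \sqrt{357}}{4} \approx 2605.9$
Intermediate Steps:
$T = - \frac{7}{4}$ ($T = \frac{1}{8} \left(-14\right) = - \frac{7}{4} \approx -1.75$)
$U{\left(b,a \right)} = \frac{17}{4}$ ($U{\left(b,a \right)} = - \frac{7}{4} - -6 = - \frac{7}{4} + 6 = \frac{17}{4}$)
$p = 449 - \sqrt{357} \approx 430.11$
$778 + U{\left(21,4 \right)} p = 778 + \frac{17 \left(449 - \sqrt{357}\right)}{4} = 778 + \left(\frac{7633}{4} - \frac{17 \sqrt{357}}{4}\right) = \frac{10745}{4} - \frac{17 \sqrt{357}}{4}$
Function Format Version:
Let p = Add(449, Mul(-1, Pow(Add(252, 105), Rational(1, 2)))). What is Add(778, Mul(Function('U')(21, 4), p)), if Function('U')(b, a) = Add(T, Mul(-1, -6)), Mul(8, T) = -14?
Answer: Add(Rational(10745, 4), Mul(Rational(-17, 4), Pow(357, Rational(1, 2)))) ≈ 2605.9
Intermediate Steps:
T = Rational(-7, 4) (T = Mul(Rational(1, 8), -14) = Rational(-7, 4) ≈ -1.7500)
Function('U')(b, a) = Rational(17, 4) (Function('U')(b, a) = Add(Rational(-7, 4), Mul(-1, -6)) = Add(Rational(-7, 4), 6) = Rational(17, 4))
p = Add(449, Mul(-1, Pow(357, Rational(1, 2)))) ≈ 430.11
Add(778, Mul(Function('U')(21, 4), p)) = Add(778, Mul(Rational(17, 4), Add(449, Mul(-1, Pow(357, Rational(1, 2)))))) = Add(778, Add(Rational(7633, 4), Mul(Rational(-17, 4), Pow(357, Rational(1, 2))))) = Add(Rational(10745, 4), Mul(Rational(-17, 4), Pow(357, Rational(1, 2))))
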